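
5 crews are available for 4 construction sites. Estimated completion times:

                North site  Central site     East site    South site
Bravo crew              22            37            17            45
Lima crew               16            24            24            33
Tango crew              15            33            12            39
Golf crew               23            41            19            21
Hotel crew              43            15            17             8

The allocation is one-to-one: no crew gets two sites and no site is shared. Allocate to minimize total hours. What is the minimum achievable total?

Optimal: Lima crew→North site (16 hours), Hotel crew→Central site (15 hours), Tango crew→East site (12 hours), Golf crew→South site (21 hours) — total 16+15+12+21 = 64 hours.
Swapping Golf crew↔Lima crew (Golf crew→North site 23 hours, Lima crew→South site 33 hours) adds 19.

Minimum total: 64 hours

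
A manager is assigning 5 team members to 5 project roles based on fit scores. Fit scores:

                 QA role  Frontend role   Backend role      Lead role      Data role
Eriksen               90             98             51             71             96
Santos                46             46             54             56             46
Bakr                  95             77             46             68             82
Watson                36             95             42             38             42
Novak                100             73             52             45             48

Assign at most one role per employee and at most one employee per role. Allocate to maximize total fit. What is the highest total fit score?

Optimal: Eriksen→Data role (96 pts), Santos→Backend role (54 pts), Bakr→Lead role (68 pts), Watson→Frontend role (95 pts), Novak→QA role (100 pts) — total 96+54+68+95+100 = 413 pts.
Column-greedy (each role in turn goes to its best remaining employee) gives 362 pts, worse by 51.
Next-best assignment: Eriksen→Lead role, Santos→Backend role, Bakr→Data role, Watson→Frontend role, Novak→QA role = 402 pts.
Checked against all permutations: 413 pts is optimal.

Max total: 413 pts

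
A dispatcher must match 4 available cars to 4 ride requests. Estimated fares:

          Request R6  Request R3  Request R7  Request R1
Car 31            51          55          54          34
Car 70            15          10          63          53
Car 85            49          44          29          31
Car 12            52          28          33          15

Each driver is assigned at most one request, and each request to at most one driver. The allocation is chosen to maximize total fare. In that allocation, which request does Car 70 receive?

Optimal: Car 31→Request R7 ($54), Car 70→Request R1 ($53), Car 85→Request R3 ($44), Car 12→Request R6 ($52) — total 54+53+44+52 = $203.
Column-greedy (each request in turn goes to its best remaining driver) gives $201, worse by 2.
Next-best assignment: Car 31→Request R3, Car 70→Request R7, Car 85→Request R1, Car 12→Request R6 = $201.
Every other assignment is strictly worse.
Car 70's own top request is Request R7 ($63), but forcing Car 70→Request R7 and reassigning the rest optimally gives only $201 — worse by 2.

Car 70 receives Request R1.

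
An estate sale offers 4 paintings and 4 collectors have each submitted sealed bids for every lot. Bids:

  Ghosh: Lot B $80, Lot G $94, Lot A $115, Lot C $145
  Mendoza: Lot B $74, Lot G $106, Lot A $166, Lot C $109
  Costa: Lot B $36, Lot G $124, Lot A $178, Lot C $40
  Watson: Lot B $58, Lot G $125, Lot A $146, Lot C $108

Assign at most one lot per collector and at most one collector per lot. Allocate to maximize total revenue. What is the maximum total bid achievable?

This is a one-to-one assignment (maximum-weight bipartite matching).
Optimal: Ghosh→Lot C ($145), Mendoza→Lot B ($74), Costa→Lot A ($178), Watson→Lot G ($125) — total 145+74+178+125 = $522.
Column-greedy (each lot in turn goes to its best remaining collector) gives $492, worse by 30.

Maximum total: $522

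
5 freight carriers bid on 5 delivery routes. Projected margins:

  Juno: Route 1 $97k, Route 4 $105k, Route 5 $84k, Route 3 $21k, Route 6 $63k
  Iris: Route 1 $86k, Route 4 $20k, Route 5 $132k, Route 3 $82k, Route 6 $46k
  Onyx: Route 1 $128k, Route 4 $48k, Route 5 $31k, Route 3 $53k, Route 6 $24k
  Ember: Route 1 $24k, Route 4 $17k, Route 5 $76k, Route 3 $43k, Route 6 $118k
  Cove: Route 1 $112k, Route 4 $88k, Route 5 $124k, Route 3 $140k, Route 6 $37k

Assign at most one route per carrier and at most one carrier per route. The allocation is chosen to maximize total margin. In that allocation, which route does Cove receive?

Optimal: Juno→Route 4 ($105k), Iris→Route 5 ($132k), Onyx→Route 1 ($128k), Ember→Route 6 ($118k), Cove→Route 3 ($140k) — total 105+132+128+118+140 = $623k.
Next-best assignment: Juno→Route 4, Iris→Route 3, Onyx→Route 1, Ember→Route 6, Cove→Route 5 = $557k.
Checked against all permutations: $623k is optimal.

Cove receives Route 3.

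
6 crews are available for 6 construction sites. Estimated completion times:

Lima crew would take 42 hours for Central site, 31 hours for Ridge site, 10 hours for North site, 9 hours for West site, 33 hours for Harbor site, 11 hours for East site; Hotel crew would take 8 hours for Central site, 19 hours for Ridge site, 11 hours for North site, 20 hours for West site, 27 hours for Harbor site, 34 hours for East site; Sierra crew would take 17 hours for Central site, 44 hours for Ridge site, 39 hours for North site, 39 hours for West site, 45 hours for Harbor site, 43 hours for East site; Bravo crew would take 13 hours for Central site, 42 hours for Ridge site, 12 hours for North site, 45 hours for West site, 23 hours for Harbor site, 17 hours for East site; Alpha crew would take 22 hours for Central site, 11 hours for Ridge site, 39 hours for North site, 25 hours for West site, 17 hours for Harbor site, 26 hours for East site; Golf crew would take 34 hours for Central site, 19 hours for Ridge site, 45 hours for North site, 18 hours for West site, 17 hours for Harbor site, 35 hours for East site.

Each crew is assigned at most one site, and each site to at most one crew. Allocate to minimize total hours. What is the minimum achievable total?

This is the linear assignment problem.
Optimal: Lima crew→West site (9 hours), Hotel crew→North site (11 hours), Sierra crew→Central site (17 hours), Bravo crew→East site (17 hours), Alpha crew→Ridge site (11 hours), Golf crew→Harbor site (17 hours) — total 9+11+17+17+11+17 = 82 hours.
Column-greedy (each site in turn goes to its cheapest remaining crew) gives 113 hours, worse by 31.

Minimum total: 82 hours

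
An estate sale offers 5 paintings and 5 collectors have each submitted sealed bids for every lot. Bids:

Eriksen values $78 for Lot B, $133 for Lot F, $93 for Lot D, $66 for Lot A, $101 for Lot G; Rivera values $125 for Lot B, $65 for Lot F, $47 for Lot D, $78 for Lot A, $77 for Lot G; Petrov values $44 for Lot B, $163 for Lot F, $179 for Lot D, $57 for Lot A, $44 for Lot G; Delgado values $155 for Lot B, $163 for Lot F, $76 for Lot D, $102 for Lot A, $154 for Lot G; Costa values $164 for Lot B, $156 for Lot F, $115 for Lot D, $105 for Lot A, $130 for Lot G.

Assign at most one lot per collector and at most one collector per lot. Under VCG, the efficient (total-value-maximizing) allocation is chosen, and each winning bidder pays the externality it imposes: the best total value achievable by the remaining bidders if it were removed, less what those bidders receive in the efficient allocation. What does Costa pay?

Efficient allocation: Eriksen→Lot F ($133), Rivera→Lot A ($78), Petrov→Lot D ($179), Delgado→Lot G ($154), Costa→Lot B ($164); total welfare W = $708.
Costa receives Lot B at value $164, so the others get W − 164 = $544.
Without Costa: best allocation of the remaining 4 bidders over all 5 lots is Eriksen→Lot F ($133), Rivera→Lot B ($125), Petrov→Lot D ($179), Delgado→Lot G ($154), total $591.
VCG payment = (others' best without Costa) − (others' welfare with Costa) = 591 − 544 = $47.

Costa pays $47.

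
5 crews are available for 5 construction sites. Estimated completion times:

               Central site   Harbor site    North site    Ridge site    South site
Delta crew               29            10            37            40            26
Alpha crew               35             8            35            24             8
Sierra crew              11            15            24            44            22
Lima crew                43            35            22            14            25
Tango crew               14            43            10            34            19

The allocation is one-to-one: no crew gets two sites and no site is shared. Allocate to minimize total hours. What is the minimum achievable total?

Min total: 53 hours

Optimal: Delta crew→Harbor site (10 hours), Alpha crew→South site (8 hours), Sierra crew→Central site (11 hours), Lima crew→Ridge site (14 hours), Tango crew→North site (10 hours) — total 10+8+11+14+10 = 53 hours.
Column-greedy (each site in turn goes to its cheapest remaining crew) gives 69 hours, worse by 16.
Swapping Sierra crew↔Lima crew (Sierra crew→Ridge site 44 hours, Lima crew→Central site 43 hours) adds 62.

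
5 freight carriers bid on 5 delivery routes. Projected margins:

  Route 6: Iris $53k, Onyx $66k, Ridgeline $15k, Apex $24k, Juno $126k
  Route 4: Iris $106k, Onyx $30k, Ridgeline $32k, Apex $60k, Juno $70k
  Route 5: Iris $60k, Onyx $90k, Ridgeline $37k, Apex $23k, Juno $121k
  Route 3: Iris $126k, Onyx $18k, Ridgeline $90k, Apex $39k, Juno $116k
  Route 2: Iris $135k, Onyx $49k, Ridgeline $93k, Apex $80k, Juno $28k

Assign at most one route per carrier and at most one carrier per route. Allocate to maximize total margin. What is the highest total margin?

Maximum total: $501k

This is a one-to-one assignment (maximum-weight bipartite matching).
Optimal: Iris→Route 2 ($135k), Onyx→Route 5 ($90k), Ridgeline→Route 3 ($90k), Apex→Route 4 ($60k), Juno→Route 6 ($126k) — total 135+90+90+60+126 = $501k.
Column-greedy (each route in turn goes to its best remaining carrier) gives $492k, worse by 9.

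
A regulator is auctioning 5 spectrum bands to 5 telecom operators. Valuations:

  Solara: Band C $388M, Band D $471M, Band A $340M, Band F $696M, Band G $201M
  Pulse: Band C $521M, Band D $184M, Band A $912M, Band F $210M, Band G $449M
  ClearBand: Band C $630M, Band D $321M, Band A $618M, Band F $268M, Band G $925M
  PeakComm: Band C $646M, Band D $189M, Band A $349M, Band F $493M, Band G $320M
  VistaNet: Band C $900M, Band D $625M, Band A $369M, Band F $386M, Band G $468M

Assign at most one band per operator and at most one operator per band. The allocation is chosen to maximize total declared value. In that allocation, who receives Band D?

VistaNet receives Band D.

Optimal: Solara→Band F ($696M), Pulse→Band A ($912M), ClearBand→Band G ($925M), PeakComm→Band C ($646M), VistaNet→Band D ($625M) — total 696+912+925+646+625 = $3804M.
Column-greedy (each band in turn goes to its best remaining operator) gives $3701M, worse by 103.
VistaNet's own top band is Band C ($900M), but forcing VistaNet→Band C and reassigning the rest optimally gives only $3701M — worse by 103.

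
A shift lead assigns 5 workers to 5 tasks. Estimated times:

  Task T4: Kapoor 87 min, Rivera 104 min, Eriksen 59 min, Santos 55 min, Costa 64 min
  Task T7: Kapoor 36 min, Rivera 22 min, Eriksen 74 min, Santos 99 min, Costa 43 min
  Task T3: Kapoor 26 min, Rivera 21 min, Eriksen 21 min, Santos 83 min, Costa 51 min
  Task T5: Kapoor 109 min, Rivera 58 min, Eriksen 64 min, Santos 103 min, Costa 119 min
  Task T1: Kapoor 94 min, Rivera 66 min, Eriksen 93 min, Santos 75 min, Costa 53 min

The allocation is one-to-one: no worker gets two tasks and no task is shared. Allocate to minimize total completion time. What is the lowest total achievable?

Min total: 220 min

Optimal: Kapoor→Task T3 (26 min), Rivera→Task T7 (22 min), Eriksen→Task T5 (64 min), Santos→Task T4 (55 min), Costa→Task T1 (53 min) — total 26+22+64+55+53 = 220 min.
Column-greedy (each task in turn goes to its cheapest remaining worker) gives 260 min, worse by 40.
Next-best assignment: Kapoor→Task T7, Rivera→Task T5, Eriksen→Task T3, Santos→Task T4, Costa→Task T1 = 223 min.
Swapping Costa↔Kapoor (Costa→Task T3 51 min, Kapoor→Task T1 94 min) adds 66.
Every other assignment is strictly worse.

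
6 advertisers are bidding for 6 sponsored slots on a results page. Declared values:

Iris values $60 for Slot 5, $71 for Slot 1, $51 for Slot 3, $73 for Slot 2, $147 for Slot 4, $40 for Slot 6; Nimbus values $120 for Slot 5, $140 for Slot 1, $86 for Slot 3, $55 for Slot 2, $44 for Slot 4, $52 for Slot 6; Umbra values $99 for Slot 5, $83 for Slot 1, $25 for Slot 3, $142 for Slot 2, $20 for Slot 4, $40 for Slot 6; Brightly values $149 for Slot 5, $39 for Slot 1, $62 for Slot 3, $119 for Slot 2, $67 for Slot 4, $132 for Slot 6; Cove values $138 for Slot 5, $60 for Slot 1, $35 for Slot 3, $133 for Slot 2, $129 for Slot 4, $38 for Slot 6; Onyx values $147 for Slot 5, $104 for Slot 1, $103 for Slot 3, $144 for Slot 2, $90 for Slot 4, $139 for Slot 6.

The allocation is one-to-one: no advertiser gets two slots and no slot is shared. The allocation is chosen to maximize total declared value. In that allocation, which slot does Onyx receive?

Onyx receives Slot 3.

Optimal: Iris→Slot 4 ($147), Nimbus→Slot 1 ($140), Umbra→Slot 2 ($142), Brightly→Slot 6 ($132), Cove→Slot 5 ($138), Onyx→Slot 3 ($103) — total 147+140+142+132+138+103 = $802.
Column-greedy (each slot in turn goes to its best remaining advertiser) gives $719, worse by 83.
Onyx's own top slot is Slot 5 ($147), but forcing Onyx→Slot 5 and reassigning the rest optimally gives only $743 — worse by 59.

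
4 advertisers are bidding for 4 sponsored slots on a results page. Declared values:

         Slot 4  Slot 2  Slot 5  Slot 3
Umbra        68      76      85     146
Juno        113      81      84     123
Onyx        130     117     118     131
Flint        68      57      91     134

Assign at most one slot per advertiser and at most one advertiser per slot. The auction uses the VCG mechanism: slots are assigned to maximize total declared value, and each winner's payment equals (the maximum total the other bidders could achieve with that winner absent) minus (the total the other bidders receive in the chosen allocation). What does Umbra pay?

Efficient allocation: Umbra→Slot 3 ($146), Juno→Slot 4 ($113), Onyx→Slot 2 ($117), Flint→Slot 5 ($91); total welfare W = $467.
Umbra receives Slot 3 at value $146, so the others get W − 146 = $321.
Without Umbra: best allocation of the remaining 3 bidders over all 4 slots is Juno→Slot 4 ($113), Onyx→Slot 5 ($118), Flint→Slot 3 ($134), total $365.
VCG payment = (others' best without Umbra) − (others' welfare with Umbra) = 365 − 321 = $44.

Umbra pays $44.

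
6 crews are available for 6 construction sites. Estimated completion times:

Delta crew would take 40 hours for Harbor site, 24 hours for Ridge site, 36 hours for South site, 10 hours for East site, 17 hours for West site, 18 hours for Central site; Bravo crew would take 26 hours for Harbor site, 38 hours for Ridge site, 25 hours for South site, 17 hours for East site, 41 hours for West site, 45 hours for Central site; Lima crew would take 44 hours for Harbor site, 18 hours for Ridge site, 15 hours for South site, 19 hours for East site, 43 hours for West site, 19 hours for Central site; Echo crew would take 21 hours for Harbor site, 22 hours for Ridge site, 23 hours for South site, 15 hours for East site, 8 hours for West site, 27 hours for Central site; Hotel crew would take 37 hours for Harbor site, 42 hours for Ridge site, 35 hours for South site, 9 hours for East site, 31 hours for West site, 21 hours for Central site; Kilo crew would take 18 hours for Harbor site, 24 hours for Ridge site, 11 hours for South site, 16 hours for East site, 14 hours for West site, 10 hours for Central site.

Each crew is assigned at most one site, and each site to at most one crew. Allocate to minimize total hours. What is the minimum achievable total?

Minimum total: 90 hours

Optimal: Delta crew→Central site (18 hours), Bravo crew→Harbor site (26 hours), Lima crew→Ridge site (18 hours), Echo crew→West site (8 hours), Hotel crew→East site (9 hours), Kilo crew→South site (11 hours) — total 18+26+18+8+9+11 = 90 hours.
Row-greedy (each crew in turn takes its cheapest remaining site) gives 100 hours, worse by 10.
Next-best assignment: Delta crew→Ridge site, Bravo crew→Harbor site, Lima crew→South site, Echo crew→West site, Hotel crew→East site, Kilo crew→Central site = 92 hours.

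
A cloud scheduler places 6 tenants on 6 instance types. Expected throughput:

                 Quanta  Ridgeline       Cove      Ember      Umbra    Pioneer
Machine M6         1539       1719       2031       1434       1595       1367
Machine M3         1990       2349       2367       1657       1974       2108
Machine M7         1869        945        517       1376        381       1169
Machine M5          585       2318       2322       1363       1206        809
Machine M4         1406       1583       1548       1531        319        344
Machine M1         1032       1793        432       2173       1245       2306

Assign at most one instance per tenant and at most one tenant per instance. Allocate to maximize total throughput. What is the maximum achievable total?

Optimal: Quanta→Machine M7 (1869 ops/s), Ridgeline→Machine M5 (2318 ops/s), Cove→Machine M6 (2031 ops/s), Ember→Machine M4 (1531 ops/s), Umbra→Machine M3 (1974 ops/s), Pioneer→Machine M1 (2306 ops/s) — total 1869+2318+2031+1531+1974+2306 = 12029 ops/s.
Row-greedy (each tenant in turn takes its best remaining instance) gives 9237 ops/s, worse by 2792.
No other one-to-one assignment exceeds 12029 ops/s.

Maximum total: 12029 ops/s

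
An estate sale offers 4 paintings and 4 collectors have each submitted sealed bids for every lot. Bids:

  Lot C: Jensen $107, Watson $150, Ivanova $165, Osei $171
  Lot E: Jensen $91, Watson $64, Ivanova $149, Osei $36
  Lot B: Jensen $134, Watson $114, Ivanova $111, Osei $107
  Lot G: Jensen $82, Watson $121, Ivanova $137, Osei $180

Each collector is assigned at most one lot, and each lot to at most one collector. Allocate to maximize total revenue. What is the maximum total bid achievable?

Optimal: Jensen→Lot B ($134), Watson→Lot C ($150), Ivanova→Lot E ($149), Osei→Lot G ($180) — total 134+150+149+180 = $613.
Column-greedy (each lot in turn goes to its best remaining collector) gives $575, worse by 38.
Next-best assignment: Jensen→Lot B, Watson→Lot G, Ivanova→Lot E, Osei→Lot C = $575.

Maximum total: $613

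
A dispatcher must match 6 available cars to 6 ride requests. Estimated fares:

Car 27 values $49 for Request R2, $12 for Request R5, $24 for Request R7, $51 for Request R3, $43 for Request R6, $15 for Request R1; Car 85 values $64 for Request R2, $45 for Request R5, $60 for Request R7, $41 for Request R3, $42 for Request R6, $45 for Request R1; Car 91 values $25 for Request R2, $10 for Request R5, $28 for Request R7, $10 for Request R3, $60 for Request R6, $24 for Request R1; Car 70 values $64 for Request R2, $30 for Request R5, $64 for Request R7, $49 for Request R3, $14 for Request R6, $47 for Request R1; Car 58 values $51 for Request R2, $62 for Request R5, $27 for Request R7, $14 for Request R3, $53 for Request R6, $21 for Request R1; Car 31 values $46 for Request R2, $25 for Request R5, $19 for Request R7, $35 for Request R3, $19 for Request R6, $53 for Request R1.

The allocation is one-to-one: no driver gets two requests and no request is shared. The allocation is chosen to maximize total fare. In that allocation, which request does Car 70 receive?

Optimal: Car 27→Request R3 ($51), Car 85→Request R2 ($64), Car 91→Request R6 ($60), Car 70→Request R7 ($64), Car 58→Request R5 ($62), Car 31→Request R1 ($53) — total 51+64+60+64+62+53 = $354.
Car 70's own top request is Request R2 ($64), but forcing Car 70→Request R2 and reassigning the rest optimally gives only $350 — worse by 4.

Car 70 receives Request R7.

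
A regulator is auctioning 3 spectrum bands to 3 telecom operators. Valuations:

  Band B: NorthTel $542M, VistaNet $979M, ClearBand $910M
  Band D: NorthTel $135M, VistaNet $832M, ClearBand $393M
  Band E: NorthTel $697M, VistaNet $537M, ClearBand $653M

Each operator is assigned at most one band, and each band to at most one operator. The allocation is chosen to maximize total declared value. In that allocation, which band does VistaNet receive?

Optimal: NorthTel→Band E ($697M), VistaNet→Band D ($832M), ClearBand→Band B ($910M) — total 697+832+910 = $2439M.
Swapping ClearBand↔VistaNet (ClearBand→Band D $393M, VistaNet→Band B $979M) loses 370.
VistaNet's own top band is Band B ($979M), but forcing VistaNet→Band B and reassigning the rest optimally gives only $2069M — worse by 370.

VistaNet receives Band D.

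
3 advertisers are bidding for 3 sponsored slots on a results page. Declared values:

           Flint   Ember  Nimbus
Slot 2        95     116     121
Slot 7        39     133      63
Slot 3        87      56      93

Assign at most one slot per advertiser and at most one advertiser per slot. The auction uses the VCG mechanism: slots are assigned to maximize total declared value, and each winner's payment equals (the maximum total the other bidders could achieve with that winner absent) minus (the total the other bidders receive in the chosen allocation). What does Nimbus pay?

Nimbus pays $8.

Efficient allocation: Flint→Slot 3 ($87), Ember→Slot 7 ($133), Nimbus→Slot 2 ($121); total welfare W = $341.
Nimbus receives Slot 2 at value $121, so the others get W − 121 = $220.
Without Nimbus: best allocation of the remaining 2 bidders over all 3 slots is Flint→Slot 2 ($95), Ember→Slot 7 ($133), total $228.
VCG payment = (others' best without Nimbus) − (others' welfare with Nimbus) = 228 − 220 = $8.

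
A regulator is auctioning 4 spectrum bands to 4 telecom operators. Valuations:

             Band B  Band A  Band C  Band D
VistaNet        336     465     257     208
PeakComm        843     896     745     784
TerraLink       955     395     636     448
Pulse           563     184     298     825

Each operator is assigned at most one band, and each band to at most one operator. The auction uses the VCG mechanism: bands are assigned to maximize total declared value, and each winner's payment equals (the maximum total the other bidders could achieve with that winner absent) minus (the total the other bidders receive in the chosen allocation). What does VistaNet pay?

VistaNet pays $151M.

Efficient allocation: VistaNet→Band A ($465M), PeakComm→Band C ($745M), TerraLink→Band B ($955M), Pulse→Band D ($825M); total welfare W = $2990M.
VistaNet receives Band A at value $465M, so the others get W − 465 = $2525M.
Without VistaNet: best allocation of the remaining 3 bidders over all 4 bands is PeakComm→Band A ($896M), TerraLink→Band B ($955M), Pulse→Band D ($825M), total $2676M.
VCG payment = (others' best without VistaNet) − (others' welfare with VistaNet) = 2676 − 2525 = $151M.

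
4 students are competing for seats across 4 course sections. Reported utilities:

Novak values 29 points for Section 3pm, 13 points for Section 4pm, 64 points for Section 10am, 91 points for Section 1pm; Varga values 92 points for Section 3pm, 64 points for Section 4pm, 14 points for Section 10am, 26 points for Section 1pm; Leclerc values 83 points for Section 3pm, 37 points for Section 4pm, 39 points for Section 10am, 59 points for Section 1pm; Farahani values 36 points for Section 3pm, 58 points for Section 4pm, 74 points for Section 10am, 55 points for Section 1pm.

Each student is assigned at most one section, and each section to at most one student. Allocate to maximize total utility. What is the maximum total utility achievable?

Maximum total: 312 points

Optimal: Novak→Section 1pm (91 points), Varga→Section 4pm (64 points), Leclerc→Section 3pm (83 points), Farahani→Section 10am (74 points) — total 91+64+83+74 = 312 points.
Row-greedy (each student in turn takes its best remaining section) gives 280 points, worse by 32.
Swapping Novak↔Leclerc (Novak→Section 3pm 29 points, Leclerc→Section 1pm 59 points) loses 86.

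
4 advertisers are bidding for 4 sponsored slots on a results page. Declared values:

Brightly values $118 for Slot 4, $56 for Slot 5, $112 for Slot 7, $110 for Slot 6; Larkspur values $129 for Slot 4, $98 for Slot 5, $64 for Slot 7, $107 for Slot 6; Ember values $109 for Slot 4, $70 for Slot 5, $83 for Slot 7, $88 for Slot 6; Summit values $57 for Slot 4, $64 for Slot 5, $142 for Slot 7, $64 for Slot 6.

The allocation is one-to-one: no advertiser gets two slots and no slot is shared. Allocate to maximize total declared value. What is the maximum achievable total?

This is a one-to-one assignment (maximum-weight bipartite matching).
Optimal: Brightly→Slot 6 ($110), Larkspur→Slot 5 ($98), Ember→Slot 4 ($109), Summit→Slot 7 ($142) — total 110+98+109+142 = $459.
Max-entry greedy (repeatedly take the single best remaining cell) gives $451, worse by 8.
Checked against all permutations: $459 is optimal.

Max total: $459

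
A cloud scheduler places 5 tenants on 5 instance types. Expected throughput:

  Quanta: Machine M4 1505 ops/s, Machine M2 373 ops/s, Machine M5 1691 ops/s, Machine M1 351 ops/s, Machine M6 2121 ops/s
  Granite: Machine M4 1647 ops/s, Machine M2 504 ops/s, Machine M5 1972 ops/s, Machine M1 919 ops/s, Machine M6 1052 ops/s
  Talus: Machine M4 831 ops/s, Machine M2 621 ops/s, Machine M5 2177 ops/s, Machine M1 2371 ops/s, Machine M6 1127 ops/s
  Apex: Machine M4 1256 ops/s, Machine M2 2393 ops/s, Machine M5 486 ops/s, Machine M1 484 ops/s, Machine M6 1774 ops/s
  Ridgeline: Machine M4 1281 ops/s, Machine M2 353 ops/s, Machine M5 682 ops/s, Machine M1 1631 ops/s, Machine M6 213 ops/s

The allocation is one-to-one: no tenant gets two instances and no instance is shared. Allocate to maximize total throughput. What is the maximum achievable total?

Optimal: Quanta→Machine M6 (2121 ops/s), Granite→Machine M5 (1972 ops/s), Talus→Machine M1 (2371 ops/s), Apex→Machine M2 (2393 ops/s), Ridgeline→Machine M4 (1281 ops/s) — total 2121+1972+2371+2393+1281 = 10138 ops/s.
Column-greedy (each instance in turn goes to its best remaining tenant) gives 9969 ops/s, worse by 169.
Next-best assignment: Quanta→Machine M6, Granite→Machine M4, Talus→Machine M5, Apex→Machine M2, Ridgeline→Machine M1 = 9969 ops/s.
Every other assignment is strictly worse.

Maximum total: 10138 ops/s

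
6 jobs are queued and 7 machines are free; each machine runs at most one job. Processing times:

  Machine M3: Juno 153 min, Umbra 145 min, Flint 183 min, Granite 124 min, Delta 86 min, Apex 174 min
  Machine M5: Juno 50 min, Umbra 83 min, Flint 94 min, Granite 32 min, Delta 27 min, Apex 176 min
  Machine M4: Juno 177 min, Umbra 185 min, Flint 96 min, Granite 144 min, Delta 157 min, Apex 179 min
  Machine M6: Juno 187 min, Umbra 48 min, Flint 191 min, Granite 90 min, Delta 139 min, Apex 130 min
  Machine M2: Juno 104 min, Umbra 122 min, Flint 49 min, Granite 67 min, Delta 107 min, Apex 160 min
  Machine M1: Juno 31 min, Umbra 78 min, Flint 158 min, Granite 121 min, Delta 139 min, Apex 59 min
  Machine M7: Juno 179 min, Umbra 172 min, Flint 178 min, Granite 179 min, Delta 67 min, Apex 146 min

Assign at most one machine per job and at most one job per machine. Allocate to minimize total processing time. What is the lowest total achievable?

Optimal: Juno→Machine M5 (50 min), Umbra→Machine M6 (48 min), Flint→Machine M4 (96 min), Granite→Machine M2 (67 min), Delta→Machine M7 (67 min), Apex→Machine M1 (59 min) — total 50+48+96+67+67+59 = 387 min.
Column-greedy (each machine in turn goes to its cheapest remaining job) gives 425 min, worse by 38.
Swapping Apex↔Delta (Apex→Machine M7 146 min, Delta→Machine M1 139 min) adds 159.
No other one-to-one assignment undercuts 387 min.

Minimum total: 387 min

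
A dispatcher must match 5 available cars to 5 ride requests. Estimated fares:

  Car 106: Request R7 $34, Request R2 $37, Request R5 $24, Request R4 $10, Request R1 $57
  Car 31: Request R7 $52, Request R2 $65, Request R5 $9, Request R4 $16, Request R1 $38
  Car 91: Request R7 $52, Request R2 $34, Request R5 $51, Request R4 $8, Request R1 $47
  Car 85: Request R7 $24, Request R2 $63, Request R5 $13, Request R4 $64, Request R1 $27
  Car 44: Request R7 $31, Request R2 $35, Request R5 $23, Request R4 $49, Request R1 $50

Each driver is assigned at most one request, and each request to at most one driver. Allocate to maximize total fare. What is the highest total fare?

Maximum total: $272

Optimal: Car 106→Request R1 ($57), Car 31→Request R7 ($52), Car 91→Request R5 ($51), Car 85→Request R2 ($63), Car 44→Request R4 ($49) — total 57+52+51+63+49 = $272.
Row-greedy (each driver in turn takes its best remaining request) gives $261, worse by 11.
Every other assignment is strictly worse.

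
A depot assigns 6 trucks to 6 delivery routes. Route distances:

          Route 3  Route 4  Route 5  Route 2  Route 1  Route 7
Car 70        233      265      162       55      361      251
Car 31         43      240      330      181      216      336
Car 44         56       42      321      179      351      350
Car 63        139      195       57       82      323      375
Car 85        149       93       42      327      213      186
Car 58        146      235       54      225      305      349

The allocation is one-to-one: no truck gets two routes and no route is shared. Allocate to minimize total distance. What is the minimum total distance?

Min total: 685 km

Optimal: Car 70→Route 7 (251 km), Car 31→Route 3 (43 km), Car 44→Route 4 (42 km), Car 63→Route 2 (82 km), Car 85→Route 1 (213 km), Car 58→Route 5 (54 km) — total 251+43+42+82+213+54 = 685 km.
Column-greedy (each route in turn goes to its cheapest remaining truck) gives 862 km, worse by 177.
Next-best assignment: Car 70→Route 2, Car 31→Route 3, Car 44→Route 4, Car 63→Route 5, Car 85→Route 7, Car 58→Route 1 = 688 km.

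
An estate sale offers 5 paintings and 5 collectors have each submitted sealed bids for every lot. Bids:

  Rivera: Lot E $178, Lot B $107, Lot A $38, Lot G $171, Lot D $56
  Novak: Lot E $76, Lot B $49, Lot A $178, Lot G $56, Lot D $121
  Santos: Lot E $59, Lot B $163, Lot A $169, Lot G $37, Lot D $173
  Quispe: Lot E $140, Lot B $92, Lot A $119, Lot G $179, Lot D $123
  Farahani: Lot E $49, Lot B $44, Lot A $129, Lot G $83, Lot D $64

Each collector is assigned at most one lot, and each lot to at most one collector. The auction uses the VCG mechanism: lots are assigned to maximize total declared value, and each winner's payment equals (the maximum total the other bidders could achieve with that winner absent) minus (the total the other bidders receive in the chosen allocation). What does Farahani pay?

Efficient allocation: Rivera→Lot E ($178), Novak→Lot D ($121), Santos→Lot B ($163), Quispe→Lot G ($179), Farahani→Lot A ($129); total welfare W = $770.
Farahani receives Lot A at value $129, so the others get W − 129 = $641.
Without Farahani: best allocation of the remaining 4 bidders over all 5 lots is Rivera→Lot E ($178), Novak→Lot A ($178), Santos→Lot D ($173), Quispe→Lot G ($179), total $708.
VCG payment = (others' best without Farahani) − (others' welfare with Farahani) = 708 − 641 = $67.

Farahani pays $67.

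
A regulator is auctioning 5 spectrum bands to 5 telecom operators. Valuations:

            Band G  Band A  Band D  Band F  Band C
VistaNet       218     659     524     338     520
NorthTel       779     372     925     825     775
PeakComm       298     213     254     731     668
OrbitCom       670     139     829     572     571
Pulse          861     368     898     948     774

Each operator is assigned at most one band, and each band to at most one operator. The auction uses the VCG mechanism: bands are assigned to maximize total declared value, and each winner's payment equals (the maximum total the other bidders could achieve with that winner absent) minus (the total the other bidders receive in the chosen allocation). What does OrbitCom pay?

OrbitCom pays $146M.

Efficient allocation: VistaNet→Band A ($659M), NorthTel→Band G ($779M), PeakComm→Band C ($668M), OrbitCom→Band D ($829M), Pulse→Band F ($948M); total welfare W = $3883M.
OrbitCom receives Band D at value $829M, so the others get W − 829 = $3054M.
Without OrbitCom: best allocation of the remaining 4 bidders over all 5 bands is VistaNet→Band A ($659M), NorthTel→Band D ($925M), PeakComm→Band C ($668M), Pulse→Band F ($948M), total $3200M.
VCG payment = (others' best without OrbitCom) − (others' welfare with OrbitCom) = 3200 − 3054 = $146M.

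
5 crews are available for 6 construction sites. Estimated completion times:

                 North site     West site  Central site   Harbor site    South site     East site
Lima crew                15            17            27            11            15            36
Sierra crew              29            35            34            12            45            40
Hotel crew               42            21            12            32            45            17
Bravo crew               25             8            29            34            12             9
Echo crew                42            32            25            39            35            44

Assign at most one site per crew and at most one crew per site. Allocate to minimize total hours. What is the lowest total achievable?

Optimal: Lima crew→North site (15 hours), Sierra crew→Harbor site (12 hours), Hotel crew→East site (17 hours), Bravo crew→West site (8 hours), Echo crew→Central site (25 hours) — total 15+12+17+8+25 = 77 hours.

Min total: 77 hours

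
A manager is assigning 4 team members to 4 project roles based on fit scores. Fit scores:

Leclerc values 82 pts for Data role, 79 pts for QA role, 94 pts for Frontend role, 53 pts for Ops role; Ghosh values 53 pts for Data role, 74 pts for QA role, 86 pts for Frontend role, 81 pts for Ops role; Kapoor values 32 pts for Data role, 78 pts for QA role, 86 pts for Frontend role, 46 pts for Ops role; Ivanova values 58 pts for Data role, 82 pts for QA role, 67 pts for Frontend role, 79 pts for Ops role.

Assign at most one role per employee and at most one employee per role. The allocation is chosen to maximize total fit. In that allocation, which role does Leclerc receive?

This is the linear assignment problem.
Optimal: Leclerc→Data role (82 pts), Ghosh→Ops role (81 pts), Kapoor→Frontend role (86 pts), Ivanova→QA role (82 pts) — total 82+81+86+82 = 331 pts.
Row-greedy (each employee in turn takes its best remaining role) gives 311 pts, worse by 20.
No other one-to-one assignment exceeds 331 pts.
Leclerc's own top role is Frontend role (94 pts), but forcing Leclerc→Frontend role and reassigning the rest optimally gives only 311 pts — worse by 20.

Leclerc receives Data role.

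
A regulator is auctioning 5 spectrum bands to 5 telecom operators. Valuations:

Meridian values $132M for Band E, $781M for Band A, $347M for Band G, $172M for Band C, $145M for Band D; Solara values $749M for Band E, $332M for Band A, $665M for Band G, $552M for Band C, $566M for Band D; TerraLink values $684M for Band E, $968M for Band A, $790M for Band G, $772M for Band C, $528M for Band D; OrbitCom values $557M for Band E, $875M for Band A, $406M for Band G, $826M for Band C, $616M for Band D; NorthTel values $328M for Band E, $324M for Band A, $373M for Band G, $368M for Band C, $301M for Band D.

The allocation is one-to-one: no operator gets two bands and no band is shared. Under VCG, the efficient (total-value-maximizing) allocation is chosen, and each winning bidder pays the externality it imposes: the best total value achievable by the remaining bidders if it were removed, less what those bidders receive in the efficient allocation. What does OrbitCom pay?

Efficient allocation: Meridian→Band A ($781M), Solara→Band E ($749M), TerraLink→Band G ($790M), OrbitCom→Band C ($826M), NorthTel→Band D ($301M); total welfare W = $3447M.
OrbitCom receives Band C at value $826M, so the others get W − 826 = $2621M.
Without OrbitCom: best allocation of the remaining 4 bidders over all 5 bands is Meridian→Band A ($781M), Solara→Band E ($749M), TerraLink→Band G ($790M), NorthTel→Band C ($368M), total $2688M.
VCG payment = (others' best without OrbitCom) − (others' welfare with OrbitCom) = 2688 − 2621 = $67M.

OrbitCom pays $67M.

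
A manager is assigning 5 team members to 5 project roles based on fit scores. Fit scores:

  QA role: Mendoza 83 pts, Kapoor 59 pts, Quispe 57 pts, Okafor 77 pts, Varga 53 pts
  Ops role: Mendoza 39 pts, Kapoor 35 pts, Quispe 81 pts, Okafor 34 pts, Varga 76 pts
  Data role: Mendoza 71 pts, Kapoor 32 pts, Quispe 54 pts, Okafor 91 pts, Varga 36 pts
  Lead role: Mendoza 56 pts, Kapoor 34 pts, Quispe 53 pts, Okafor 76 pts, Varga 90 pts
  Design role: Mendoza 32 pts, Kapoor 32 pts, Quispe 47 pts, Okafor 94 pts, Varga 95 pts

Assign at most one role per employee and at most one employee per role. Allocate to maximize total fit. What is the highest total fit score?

Max total: 395 pts

This is the linear assignment problem.
Optimal: Mendoza→Data role (71 pts), Kapoor→QA role (59 pts), Quispe→Ops role (81 pts), Okafor→Design role (94 pts), Varga→Lead role (90 pts) — total 71+59+81+94+90 = 395 pts.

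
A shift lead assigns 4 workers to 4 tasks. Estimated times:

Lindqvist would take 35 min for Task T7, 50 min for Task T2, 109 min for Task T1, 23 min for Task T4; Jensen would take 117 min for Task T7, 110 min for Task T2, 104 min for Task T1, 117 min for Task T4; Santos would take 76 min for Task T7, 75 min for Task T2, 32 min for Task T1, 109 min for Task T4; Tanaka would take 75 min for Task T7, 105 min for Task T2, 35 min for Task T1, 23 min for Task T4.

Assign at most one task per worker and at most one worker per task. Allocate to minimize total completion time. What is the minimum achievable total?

Optimal: Lindqvist→Task T7 (35 min), Jensen→Task T2 (110 min), Santos→Task T1 (32 min), Tanaka→Task T4 (23 min) — total 35+110+32+23 = 200 min.
Column-greedy (each task in turn goes to its cheapest remaining worker) gives 262 min, worse by 62.
No other one-to-one assignment undercuts 200 min.

Minimum total: 200 min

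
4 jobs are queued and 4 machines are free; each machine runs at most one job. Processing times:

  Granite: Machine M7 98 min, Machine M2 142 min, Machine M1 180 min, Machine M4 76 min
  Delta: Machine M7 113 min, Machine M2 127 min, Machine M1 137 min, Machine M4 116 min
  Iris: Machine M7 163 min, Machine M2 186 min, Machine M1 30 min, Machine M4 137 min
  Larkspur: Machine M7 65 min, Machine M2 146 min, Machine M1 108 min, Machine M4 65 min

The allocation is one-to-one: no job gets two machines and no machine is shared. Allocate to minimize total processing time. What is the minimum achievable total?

Minimum total: 298 min

This is the linear assignment problem.
Optimal: Granite→Machine M4 (76 min), Delta→Machine M2 (127 min), Iris→Machine M1 (30 min), Larkspur→Machine M7 (65 min) — total 76+127+30+65 = 298 min.
Row-greedy (each job in turn takes its cheapest remaining machine) gives 365 min, worse by 67.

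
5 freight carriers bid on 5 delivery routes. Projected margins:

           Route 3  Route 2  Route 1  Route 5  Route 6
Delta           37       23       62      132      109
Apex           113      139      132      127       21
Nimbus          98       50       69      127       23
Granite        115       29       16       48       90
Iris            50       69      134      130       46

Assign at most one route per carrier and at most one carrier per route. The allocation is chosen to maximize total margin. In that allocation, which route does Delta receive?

This is the linear assignment problem.
Optimal: Delta→Route 6 ($109k), Apex→Route 2 ($139k), Nimbus→Route 5 ($127k), Granite→Route 3 ($115k), Iris→Route 1 ($134k) — total 109+139+127+115+134 = $624k.
Column-greedy (each route in turn goes to its best remaining carrier) gives $543k, worse by 81.
Swapping Apex↔Nimbus (Apex→Route 5 $127k, Nimbus→Route 2 $50k) loses 89.
Delta's own top route is Route 5 ($132k), but forcing Delta→Route 5 and reassigning the rest optimally gives only $593k — worse by 31.

Delta receives Route 6.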